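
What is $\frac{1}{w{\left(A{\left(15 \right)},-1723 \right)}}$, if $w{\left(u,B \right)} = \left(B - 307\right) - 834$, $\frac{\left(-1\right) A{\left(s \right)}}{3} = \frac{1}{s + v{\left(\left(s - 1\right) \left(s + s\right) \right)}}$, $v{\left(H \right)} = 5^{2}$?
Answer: $- \frac{1}{2864} \approx -0.00034916$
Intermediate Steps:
$v{\left(H \right)} = 25$
$A{\left(s \right)} = - \frac{3}{25 + s}$ ($A{\left(s \right)} = - \frac{3}{s + 25} = - \frac{3}{25 + s}$)
$w{\left(u,B \right)} = -1141 + B$ ($w{\left(u,B \right)} = \left(-307 + B\right) - 834 = -1141 + B$)
$\frac{1}{w{\left(A{\left(15 \right)},-1723 \right)}} = \frac{1}{-1141 - 1723} = \frac{1}{-2864} = - \frac{1}{2864}$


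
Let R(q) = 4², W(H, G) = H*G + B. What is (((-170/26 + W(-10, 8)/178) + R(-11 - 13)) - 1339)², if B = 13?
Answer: 9470532320929/5354596 ≈ 1.7687e+6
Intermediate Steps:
W(H, G) = 13 + G*H (W(H, G) = H*G + 13 = G*H + 13 = 13 + G*H)
R(q) = 16
(((-170/26 + W(-10, 8)/178) + R(-11 - 13)) - 1339)² = (((-170/26 + (13 + 8*(-10))/178) + 16) - 1339)² = (((-170*1/26 + (13 - 80)*(1/178)) + 16) - 1339)² = (((-85/13 - 67*1/178) + 16) - 1339)² = (((-85/13 - 67/178) + 16) - 1339)² = ((-16001/2314 + 16) - 1339)² = (21023/2314 - 1339)² = (-3077423/2314)² = 9470532320929/5354596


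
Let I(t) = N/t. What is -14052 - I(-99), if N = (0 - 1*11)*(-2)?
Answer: -126466/9 ≈ -14052.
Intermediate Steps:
N = 22 (N = (0 - 11)*(-2) = -11*(-2) = 22)
I(t) = 22/t
-14052 - I(-99) = -14052 - 22/(-99) = -14052 - 22*(-1)/99 = -14052 - 1*(-2/9) = -14052 + 2/9 = -126466/9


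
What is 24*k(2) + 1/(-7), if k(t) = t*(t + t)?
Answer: 1343/7 ≈ 191.86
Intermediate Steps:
k(t) = 2*t**2 (k(t) = t*(2*t) = 2*t**2)
24*k(2) + 1/(-7) = 24*(2*2**2) + 1/(-7) = 24*(2*4) - 1/7*1 = 24*8 - 1/7 = 192 - 1/7 = 1343/7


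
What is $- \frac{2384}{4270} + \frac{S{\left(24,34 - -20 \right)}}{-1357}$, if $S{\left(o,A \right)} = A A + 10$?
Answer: $- \frac{7864554}{2897195} \approx -2.7145$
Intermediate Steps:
$S{\left(o,A \right)} = 10 + A^{2}$ ($S{\left(o,A \right)} = A^{2} + 10 = 10 + A^{2}$)
$- \frac{2384}{4270} + \frac{S{\left(24,34 - -20 \right)}}{-1357} = - \frac{2384}{4270} + \frac{10 + \left(34 - -20\right)^{2}}{-1357} = \left(-2384\right) \frac{1}{4270} + \left(10 + \left(34 + 20\right)^{2}\right) \left(- \frac{1}{1357}\right) = - \frac{1192}{2135} + \left(10 + 54^{2}\right) \left(- \frac{1}{1357}\right) = - \frac{1192}{2135} + \left(10 + 2916\right) \left(- \frac{1}{1357}\right) = - \frac{1192}{2135} + 2926 \left(- \frac{1}{1357}\right) = - \frac{1192}{2135} - \frac{2926}{1357} = - \frac{7864554}{2897195}$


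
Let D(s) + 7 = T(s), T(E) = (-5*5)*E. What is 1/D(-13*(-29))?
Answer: -1/9432 ≈ -0.00010602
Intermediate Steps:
T(E) = -25*E
D(s) = -7 - 25*s
1/D(-13*(-29)) = 1/(-7 - (-325)*(-29)) = 1/(-7 - 25*377) = 1/(-7 - 9425) = 1/(-9432) = -1/9432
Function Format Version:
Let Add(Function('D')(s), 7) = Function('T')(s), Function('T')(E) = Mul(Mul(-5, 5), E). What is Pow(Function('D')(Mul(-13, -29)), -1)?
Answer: Rational(-1, 9432) ≈ -0.00010602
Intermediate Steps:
Function('T')(E) = Mul(-25, E)
Function('D')(s) = Add(-7, Mul(-25, s))
Pow(Function('D')(Mul(-13, -29)), -1) = Pow(Add(-7, Mul(-25, Mul(-13, -29))), -1) = Pow(Add(-7, Mul(-25, 377)), -1) = Pow(Add(-7, -9425), -1) = Pow(-9432, -1) = Rational(-1, 9432)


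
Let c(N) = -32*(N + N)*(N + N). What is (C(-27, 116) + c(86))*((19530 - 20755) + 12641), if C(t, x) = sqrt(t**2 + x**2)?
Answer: -10807390208 + 11416*sqrt(14185) ≈ -1.0806e+10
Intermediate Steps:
c(N) = -128*N**2 (c(N) = -32*2*N*2*N = -128*N**2)
(C(-27, 116) + c(86))*((19530 - 20755) + 12641) = (sqrt((-27)**2 + 116**2) - 128*86**2)*((19530 - 20755) + 12641) = (sqrt(729 + 13456) - 128*7396)*(-1225 + 12641) = (sqrt(14185) - 946688)*11416 = (-946688 + sqrt(14185))*11416 = -10807390208 + 11416*sqrt(14185)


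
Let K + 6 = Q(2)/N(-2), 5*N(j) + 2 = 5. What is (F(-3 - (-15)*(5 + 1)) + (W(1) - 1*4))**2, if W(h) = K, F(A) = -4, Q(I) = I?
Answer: 1024/9 ≈ 113.78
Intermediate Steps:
N(j) = 3/5 (N(j) = -2/5 + (1/5)*5 = -2/5 + 1 = 3/5)
K = -8/3 (K = -6 + 2/(3/5) = -6 + 2*(5/3) = -6 + 10/3 = -8/3 ≈ -2.6667)
W(h) = -8/3
(F(-3 - (-15)*(5 + 1)) + (W(1) - 1*4))**2 = (-4 + (-8/3 - 1*4))**2 = (-4 + (-8/3 - 4))**2 = (-4 - 20/3)**2 = (-32/3)**2 = 1024/9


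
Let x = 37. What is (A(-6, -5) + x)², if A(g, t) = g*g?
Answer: 5329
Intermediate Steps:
A(g, t) = g²
(A(-6, -5) + x)² = ((-6)² + 37)² = (36 + 37)² = 73² = 5329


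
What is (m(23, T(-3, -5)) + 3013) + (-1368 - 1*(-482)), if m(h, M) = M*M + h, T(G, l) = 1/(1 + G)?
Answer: 8601/4 ≈ 2150.3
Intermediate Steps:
m(h, M) = h + M**2 (m(h, M) = M**2 + h = h + M**2)
(m(23, T(-3, -5)) + 3013) + (-1368 - 1*(-482)) = ((23 + (1/(1 - 3))**2) + 3013) + (-1368 - 1*(-482)) = ((23 + (1/(-2))**2) + 3013) + (-1368 + 482) = ((23 + (-1/2)**2) + 3013) - 886 = ((23 + 1/4) + 3013) - 886 = (93/4 + 3013) - 886 = 12145/4 - 886 = 8601/4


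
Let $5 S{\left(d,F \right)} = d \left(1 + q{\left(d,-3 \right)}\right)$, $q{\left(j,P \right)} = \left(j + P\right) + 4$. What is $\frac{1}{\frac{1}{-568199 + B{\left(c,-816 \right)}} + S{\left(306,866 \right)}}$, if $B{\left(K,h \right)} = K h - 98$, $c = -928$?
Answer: $\frac{944755}{17808253853} \approx 5.3052 \cdot 10^{-5}$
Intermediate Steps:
$B{\left(K,h \right)} = -98 + K h$
$q{\left(j,P \right)} = 4 + P + j$ ($q{\left(j,P \right)} = \left(P + j\right) + 4 = 4 + P + j$)
$S{\left(d,F \right)} = \frac{d \left(2 + d\right)}{5}$ ($S{\left(d,F \right)} = \frac{d \left(1 + \left(4 - 3 + d\right)\right)}{5} = \frac{d \left(1 + \left(1 + d\right)\right)}{5} = \frac{d \left(2 + d\right)}{5}$)
$\frac{1}{\frac{1}{-568199 + B{\left(c,-816 \right)}} + S{\left(306,866 \right)}} = \frac{1}{\frac{1}{-568199 - -757150} + \frac{1}{5} \cdot 306 \left(2 + 306\right)} = \frac{1}{\frac{1}{-568199 + \left(-98 + 757248\right)} + \frac{1}{5} \cdot 306 \cdot 308} = \frac{1}{\frac{1}{-568199 + 757150} + \frac{94248}{5}} = \frac{1}{\frac{1}{188951} + \frac{94248}{5}} = \frac{1}{\frac{17808253853}{944755}} = \frac{944755}{17808253853}$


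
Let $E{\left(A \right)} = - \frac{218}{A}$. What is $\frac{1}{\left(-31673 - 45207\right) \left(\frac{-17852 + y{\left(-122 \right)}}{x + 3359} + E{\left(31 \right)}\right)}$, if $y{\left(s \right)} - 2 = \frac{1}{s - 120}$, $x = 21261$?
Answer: $\frac{148951}{88831333962} \approx 1.6768 \cdot 10^{-6}$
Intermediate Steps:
$y{\left(s \right)} = 2 + \frac{1}{-120 + s}$ ($y{\left(s \right)} = 2 + \frac{1}{s - 120} = 2 + \frac{1}{-120 + s}$)
$\frac{1}{\left(-31673 - 45207\right) \left(\frac{-17852 + y{\left(-122 \right)}}{x + 3359} + E{\left(31 \right)}\right)} = \frac{1}{\left(-31673 - 45207\right) \left(\frac{-17852 + \frac{-239 + 2 \left(-122\right)}{-120 - 122}}{21261 + 3359} - \frac{218}{31}\right)} = \frac{1}{\left(-76880\right) \left(\frac{-17852 + \frac{-239 - 244}{-242}}{24620} - \frac{218}{31}\right)} = \frac{1}{\left(-76880\right) \left(\left(-17852 - - \frac{483}{242}\right) \frac{1}{24620} - \frac{218}{31}\right)} = \frac{1}{\left(-76880\right) \left(\left(-17852 + \frac{483}{242}\right) \frac{1}{24620} - \frac{218}{31}\right)} = \frac{1}{\left(-76880\right) \left(\left(- \frac{4319701}{242}\right) \frac{1}{24620} - \frac{218}{31}\right)} = \frac{1}{\left(-76880\right) \left(- \frac{4319701}{5958040} - \frac{218}{31}\right)} = \frac{1}{\left(-76880\right) \left(- \frac{1432763451}{184699240}\right)} = \frac{1}{\frac{88831333962}{148951}} = \frac{148951}{88831333962}$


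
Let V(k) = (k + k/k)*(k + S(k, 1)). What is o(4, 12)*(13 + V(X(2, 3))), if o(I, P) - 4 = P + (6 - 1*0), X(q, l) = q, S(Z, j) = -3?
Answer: 220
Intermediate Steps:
o(I, P) = 10 + P (o(I, P) = 4 + (P + (6 - 1*0)) = 4 + (P + (6 + 0)) = 4 + (P + 6) = 4 + (6 + P) = 10 + P)
V(k) = (1 + k)*(-3 + k) (V(k) = (k + k/k)*(k - 3) = (k + 1)*(-3 + k) = (1 + k)*(-3 + k))
o(4, 12)*(13 + V(X(2, 3))) = (10 + 12)*(13 + (-3 + 2² - 2*2)) = 22*(13 + (-3 + 4 - 4)) = 22*(13 - 3) = 22*10 = 220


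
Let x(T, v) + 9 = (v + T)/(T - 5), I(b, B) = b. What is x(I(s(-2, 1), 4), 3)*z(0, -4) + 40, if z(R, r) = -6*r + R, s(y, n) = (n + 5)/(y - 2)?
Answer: -2360/13 ≈ -181.54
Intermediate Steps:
s(y, n) = (5 + n)/(-2 + y)
z(R, r) = R - 6*r
x(T, v) = -9 + (T + v)/(-5 + T) (x(T, v) = -9 + (v + T)/(T - 5) = -9 + (T + v)/(-5 + T))
x(I(s(-2, 1), 4), 3)*z(0, -4) + 40 = ((45 + 3 - 8*(5 + 1)/(-2 - 2))/(-5 + (5 + 1)/(-2 - 2)))*(0 - 6*(-4)) + 40 = ((45 + 3 - 8*6/(-4))/(-5 + 6/(-4)))*(0 + 24) + 40 = ((45 + 3 - (-2)*6)/(-5 - ¼*6))*24 + 40 = ((45 + 3 - 8*(-3/2))/(-5 - 3/2))*24 + 40 = ((45 + 3 + 12)/(-13/2))*24 + 40 = -2/13*60*24 + 40 = -120/13*24 + 40 = -2880/13 + 40 = -2360/13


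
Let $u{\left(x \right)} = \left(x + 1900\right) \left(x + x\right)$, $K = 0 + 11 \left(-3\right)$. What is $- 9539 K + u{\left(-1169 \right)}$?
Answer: $-1394291$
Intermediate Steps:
$K = -33$ ($K = 0 - 33 = -33$)
$u{\left(x \right)} = 2 x \left(1900 + x\right)$ ($u{\left(x \right)} = \left(1900 + x\right) 2 x = 2 x \left(1900 + x\right)$)
$- 9539 K + u{\left(-1169 \right)} = \left(-9539\right) \left(-33\right) + 2 \left(-1169\right) \left(1900 - 1169\right) = 314787 + 2 \left(-1169\right) 731 = 314787 - 1709078 = -1394291$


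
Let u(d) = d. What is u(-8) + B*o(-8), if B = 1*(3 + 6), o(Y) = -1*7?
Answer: -71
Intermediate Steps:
o(Y) = -7
B = 9 (B = 1*9 = 9)
u(-8) + B*o(-8) = -8 + 9*(-7) = -8 - 63 = -71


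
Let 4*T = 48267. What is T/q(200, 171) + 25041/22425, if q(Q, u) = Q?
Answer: 14698937/239200 ≈ 61.450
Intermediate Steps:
T = 48267/4 (T = (¼)*48267 = 48267/4 ≈ 12067.)
T/q(200, 171) + 25041/22425 = (48267/4)/200 + 25041/22425 = (48267/4)*(1/200) + 25041*(1/22425) = 48267/800 + 8347/7475 = 14698937/239200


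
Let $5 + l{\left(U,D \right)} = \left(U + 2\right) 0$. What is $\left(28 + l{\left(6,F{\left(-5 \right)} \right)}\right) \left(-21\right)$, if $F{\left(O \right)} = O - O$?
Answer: $-483$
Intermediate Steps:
$F{\left(O \right)} = 0$
$l{\left(U,D \right)} = -5$ ($l{\left(U,D \right)} = -5 + \left(U + 2\right) 0 = -5 + \left(2 + U\right) 0 = -5 + 0 = -5$)
$\left(28 + l{\left(6,F{\left(-5 \right)} \right)}\right) \left(-21\right) = \left(28 - 5\right) \left(-21\right) = 23 \left(-21\right) = -483$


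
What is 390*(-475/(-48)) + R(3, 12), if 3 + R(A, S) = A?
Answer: 30875/8 ≈ 3859.4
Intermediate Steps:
R(A, S) = -3 + A
390*(-475/(-48)) + R(3, 12) = 390*(-475/(-48)) + (-3 + 3) = 390*(-475*(-1/48)) + 0 = 390*(475/48) + 0 = 30875/8 + 0 = 30875/8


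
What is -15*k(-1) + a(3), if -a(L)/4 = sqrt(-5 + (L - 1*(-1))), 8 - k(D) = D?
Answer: -135 - 4*I ≈ -135.0 - 4.0*I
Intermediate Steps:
k(D) = 8 - D
a(L) = -4*sqrt(-4 + L) (a(L) = -4*sqrt(-5 + (L - 1*(-1))) = -4*sqrt(-5 + (L + 1)) = -4*sqrt(-5 + (1 + L)) = -4*sqrt(-4 + L))
-15*k(-1) + a(3) = -15*(8 - 1*(-1)) - 4*sqrt(-4 + 3) = -15*(8 + 1) - 4*I = -15*9 - 4*I = -135 - 4*I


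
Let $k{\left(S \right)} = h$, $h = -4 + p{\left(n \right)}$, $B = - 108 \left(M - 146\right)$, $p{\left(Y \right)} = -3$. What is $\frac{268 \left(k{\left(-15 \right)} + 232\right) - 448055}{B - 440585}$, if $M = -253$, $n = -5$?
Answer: $\frac{387755}{397493} \approx 0.9755$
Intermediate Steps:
$B = 43092$ ($B = - 108 \left(-253 - 146\right) = \left(-108\right) \left(-399\right) = 43092$)
$h = -7$ ($h = -4 - 3 = -7$)
$k{\left(S \right)} = -7$
$\frac{268 \left(k{\left(-15 \right)} + 232\right) - 448055}{B - 440585} = \frac{268 \left(-7 + 232\right) - 448055}{43092 - 440585} = \frac{268 \cdot 225 - 448055}{-397493} = \left(60300 - 448055\right) \left(- \frac{1}{397493}\right) = \left(-387755\right) \left(- \frac{1}{397493}\right) = \frac{387755}{397493}$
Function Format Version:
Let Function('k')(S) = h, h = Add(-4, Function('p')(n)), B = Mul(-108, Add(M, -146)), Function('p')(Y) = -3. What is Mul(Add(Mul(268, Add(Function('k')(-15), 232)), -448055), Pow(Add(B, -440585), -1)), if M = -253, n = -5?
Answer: Rational(387755, 397493) ≈ 0.97550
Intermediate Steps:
B = 43092 (B = Mul(-108, Add(-253, -146)) = Mul(-108, -399) = 43092)
h = -7 (h = Add(-4, -3) = -7)
Function('k')(S) = -7
Mul(Add(Mul(268, Add(Function('k')(-15), 232)), -448055), Pow(Add(B, -440585), -1)) = Mul(Add(Mul(268, Add(-7, 232)), -448055), Pow(Add(43092, -440585), -1)) = Mul(Add(Mul(268, 225), -448055), Pow(-397493, -1)) = Mul(Add(60300, -448055), Rational(-1, 397493)) = Mul(-387755, Rational(-1, 397493)) = Rational(387755, 397493)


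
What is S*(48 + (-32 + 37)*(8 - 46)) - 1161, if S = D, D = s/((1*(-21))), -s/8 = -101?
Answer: 90355/21 ≈ 4302.6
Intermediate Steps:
s = 808 (s = -8*(-101) = 808)
D = -808/21 (D = 808/((1*(-21))) = 808/(-21) = 808*(-1/21) = -808/21 ≈ -38.476)
S = -808/21 ≈ -38.476
S*(48 + (-32 + 37)*(8 - 46)) - 1161 = -808*(48 + (-32 + 37)*(8 - 46))/21 - 1161 = -808*(48 + 5*(-38))/21 - 1161 = -808*(48 - 190)/21 - 1161 = -808/21*(-142) - 1161 = 114736/21 - 1161 = 90355/21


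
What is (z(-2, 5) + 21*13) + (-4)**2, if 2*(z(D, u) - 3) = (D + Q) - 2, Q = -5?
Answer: 575/2 ≈ 287.50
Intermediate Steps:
z(D, u) = -1/2 + D/2 (z(D, u) = 3 + ((D - 5) - 2)/2 = 3 + ((-5 + D) - 2)/2 = 3 + (-7 + D)/2 = 3 + (-7/2 + D/2) = -1/2 + D/2)
(z(-2, 5) + 21*13) + (-4)**2 = ((-1/2 + (1/2)*(-2)) + 21*13) + (-4)**2 = ((-1/2 - 1) + 273) + 16 = (-3/2 + 273) + 16 = 543/2 + 16 = 575/2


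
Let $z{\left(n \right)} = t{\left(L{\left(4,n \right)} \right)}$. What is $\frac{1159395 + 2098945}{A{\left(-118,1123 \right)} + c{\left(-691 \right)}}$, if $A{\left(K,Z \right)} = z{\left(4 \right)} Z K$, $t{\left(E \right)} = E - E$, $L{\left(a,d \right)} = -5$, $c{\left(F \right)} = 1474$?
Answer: $\frac{1629170}{737} \approx 2210.5$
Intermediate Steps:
$t{\left(E \right)} = 0$
$z{\left(n \right)} = 0$
$A{\left(K,Z \right)} = 0$ ($A{\left(K,Z \right)} = 0 Z K = 0 K = 0$)
$\frac{1159395 + 2098945}{A{\left(-118,1123 \right)} + c{\left(-691 \right)}} = \frac{1159395 + 2098945}{0 + 1474} = \frac{3258340}{1474} = 3258340 \cdot \frac{1}{1474} = \frac{1629170}{737}$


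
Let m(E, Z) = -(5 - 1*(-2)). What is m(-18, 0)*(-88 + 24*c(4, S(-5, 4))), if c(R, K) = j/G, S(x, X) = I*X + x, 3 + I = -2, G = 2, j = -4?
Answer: 952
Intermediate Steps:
I = -5 (I = -3 - 2 = -5)
S(x, X) = x - 5*X (S(x, X) = -5*X + x = x - 5*X)
c(R, K) = -2 (c(R, K) = -4/2 = -4*½ = -2)
m(E, Z) = -7 (m(E, Z) = -(5 + 2) = -1*7 = -7)
m(-18, 0)*(-88 + 24*c(4, S(-5, 4))) = -7*(-88 + 24*(-2)) = -7*(-88 - 48) = -7*(-136) = 952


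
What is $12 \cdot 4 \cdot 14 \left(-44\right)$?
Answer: $-29568$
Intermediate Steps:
$12 \cdot 4 \cdot 14 \left(-44\right) = 12 \cdot 56 \left(-44\right) = 672 \left(-44\right) = -29568$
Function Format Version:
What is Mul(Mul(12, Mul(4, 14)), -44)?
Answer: -29568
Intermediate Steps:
Mul(Mul(12, Mul(4, 14)), -44) = Mul(Mul(12, 56), -44) = Mul(672, -44) = -29568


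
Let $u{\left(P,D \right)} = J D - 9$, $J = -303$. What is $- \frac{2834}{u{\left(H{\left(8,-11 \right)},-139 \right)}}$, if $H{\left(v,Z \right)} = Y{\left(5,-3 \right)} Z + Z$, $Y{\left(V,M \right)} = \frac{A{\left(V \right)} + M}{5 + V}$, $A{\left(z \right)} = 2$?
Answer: $- \frac{1417}{21054} \approx -0.067303$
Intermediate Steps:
$Y{\left(V,M \right)} = \frac{2 + M}{5 + V}$
$H{\left(v,Z \right)} = \frac{9 Z}{10}$ ($H{\left(v,Z \right)} = \frac{2 - 3}{5 + 5} Z + Z = \frac{1}{10} \left(-1\right) Z + Z = - \frac{Z}{10} + Z = \frac{9 Z}{10}$)
$u{\left(P,D \right)} = -9 - 303 D$ ($u{\left(P,D \right)} = - 303 D - 9 = -9 - 303 D$)
$- \frac{2834}{u{\left(H{\left(8,-11 \right)},-139 \right)}} = - \frac{2834}{-9 - -42117} = - \frac{2834}{-9 + 42117} = - \frac{2834}{42108} = \left(-2834\right) \frac{1}{42108} = - \frac{1417}{21054}$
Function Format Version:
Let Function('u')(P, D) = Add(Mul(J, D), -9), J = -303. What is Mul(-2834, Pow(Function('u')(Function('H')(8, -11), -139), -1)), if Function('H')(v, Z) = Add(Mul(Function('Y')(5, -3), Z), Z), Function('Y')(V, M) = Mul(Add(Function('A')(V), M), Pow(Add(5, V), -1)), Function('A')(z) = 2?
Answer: Rational(-1417, 21054) ≈ -0.067303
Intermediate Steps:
Function('Y')(V, M) = Mul(Pow(Add(5, V), -1), Add(2, M)) (Function('Y')(V, M) = Mul(Add(2, M), Pow(Add(5, V), -1)) = Mul(Pow(Add(5, V), -1), Add(2, M)))
Function('H')(v, Z) = Mul(Rational(9, 10), Z) (Function('H')(v, Z) = Add(Mul(Mul(Pow(Add(5, 5), -1), Add(2, -3)), Z), Z) = Add(Mul(Mul(Pow(10, -1), -1), Z), Z) = Add(Mul(Mul(Rational(1, 10), -1), Z), Z) = Add(Mul(Rational(-1, 10), Z), Z) = Mul(Rational(9, 10), Z))
Function('u')(P, D) = Add(-9, Mul(-303, D)) (Function('u')(P, D) = Add(Mul(-303, D), -9) = Add(-9, Mul(-303, D)))
Mul(-2834, Pow(Function('u')(Function('H')(8, -11), -139), -1)) = Mul(-2834, Pow(Add(-9, Mul(-303, -139)), -1)) = Mul(-2834, Pow(Add(-9, 42117), -1)) = Mul(-2834, Pow(42108, -1)) = Mul(-2834, Rational(1, 42108)) = Rational(-1417, 21054)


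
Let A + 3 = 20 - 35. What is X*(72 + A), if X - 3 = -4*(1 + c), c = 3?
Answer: -702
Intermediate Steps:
A = -18 (A = -3 + (20 - 35) = -3 - 15 = -18)
X = -13 (X = 3 - 4*(1 + 3) = 3 - 4*4 = 3 - 16 = -13)
X*(72 + A) = -13*(72 - 18) = -13*54 = -702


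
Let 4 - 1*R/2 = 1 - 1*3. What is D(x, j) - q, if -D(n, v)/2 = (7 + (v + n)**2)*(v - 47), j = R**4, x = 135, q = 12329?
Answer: -18024200869273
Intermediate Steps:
R = 12 (R = 8 - 2*(1 - 1*3) = 8 - 2*(1 - 3) = 8 - 2*(-2) = 8 + 4 = 12)
j = 20736 (j = 12**4 = 20736)
D(n, v) = -2*(-47 + v)*(7 + (n + v)**2) (D(n, v) = -2*(7 + (v + n)**2)*(v - 47) = -2*(7 + (n + v)**2)*(-47 + v) = -2*(-47 + v)*(7 + (n + v)**2))
D(x, j) - q = (658 - 14*20736 + 94*(135 + 20736)**2 - 2*20736*(135 + 20736)**2) - 1*12329 = (658 - 290304 + 94*20871**2 - 2*20736*20871**2) - 12329 = (658 - 290304 + 94*435598641 - 2*20736*435598641) - 12329 = (658 - 290304 + 40946272254 - 18065146839552) - 12329 = -18024200856944 - 12329 = -18024200869273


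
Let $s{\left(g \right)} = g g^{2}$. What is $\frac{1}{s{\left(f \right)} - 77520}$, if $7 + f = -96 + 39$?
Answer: $- \frac{1}{339664} \approx -2.9441 \cdot 10^{-6}$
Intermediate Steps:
$f = -64$ ($f = -7 + \left(-96 + 39\right) = -7 - 57 = -64$)
$s{\left(g \right)} = g^{3}$
$\frac{1}{s{\left(f \right)} - 77520} = \frac{1}{\left(-64\right)^{3} - 77520} = \frac{1}{-262144 - 77520} = \frac{1}{-339664} = - \frac{1}{339664}$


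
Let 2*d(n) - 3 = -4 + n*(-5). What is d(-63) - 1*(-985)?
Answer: 1142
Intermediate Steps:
d(n) = -1/2 - 5*n/2 (d(n) = 3/2 + (-4 + n*(-5))/2 = 3/2 + (-4 - 5*n)/2 = 3/2 + (-2 - 5*n/2) = -1/2 - 5*n/2)
d(-63) - 1*(-985) = (-1/2 - 5/2*(-63)) - 1*(-985) = (-1/2 + 315/2) + 985 = 157 + 985 = 1142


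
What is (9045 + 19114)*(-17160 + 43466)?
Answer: 740750654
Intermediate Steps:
(9045 + 19114)*(-17160 + 43466) = 28159*26306 = 740750654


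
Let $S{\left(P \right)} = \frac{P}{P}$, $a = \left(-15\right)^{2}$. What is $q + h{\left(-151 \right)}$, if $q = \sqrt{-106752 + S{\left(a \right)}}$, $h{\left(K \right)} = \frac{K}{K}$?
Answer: $1 + i \sqrt{106751} \approx 1.0 + 326.73 i$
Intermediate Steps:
$h{\left(K \right)} = 1$
$a = 225$
$S{\left(P \right)} = 1$
$q = i \sqrt{106751}$ ($q = \sqrt{-106752 + 1} = \sqrt{-106751} = i \sqrt{106751} \approx 326.73 i$)
$q + h{\left(-151 \right)} = i \sqrt{106751} + 1 = 1 + i \sqrt{106751}$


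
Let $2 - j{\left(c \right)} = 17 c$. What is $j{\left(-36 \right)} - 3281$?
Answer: $-2667$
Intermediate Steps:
$j{\left(c \right)} = 2 - 17 c$
$j{\left(-36 \right)} - 3281 = \left(2 - -612\right) - 3281 = \left(2 + 612\right) - 3281 = 614 - 3281 = -2667$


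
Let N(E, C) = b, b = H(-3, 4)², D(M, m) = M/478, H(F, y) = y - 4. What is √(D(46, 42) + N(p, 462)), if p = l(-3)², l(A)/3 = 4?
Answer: √5497/239 ≈ 0.31022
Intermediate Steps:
l(A) = 12 (l(A) = 3*4 = 12)
H(F, y) = -4 + y
D(M, m) = M/478 (D(M, m) = M*(1/478) = M/478)
p = 144 (p = 12² = 144)
b = 0 (b = (-4 + 4)² = 0² = 0)
N(E, C) = 0
√(D(46, 42) + N(p, 462)) = √((1/478)*46 + 0) = √(23/239 + 0) = √(23/239) = √5497/239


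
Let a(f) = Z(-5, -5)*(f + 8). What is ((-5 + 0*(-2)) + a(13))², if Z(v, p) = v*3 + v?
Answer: 180625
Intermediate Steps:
Z(v, p) = 4*v (Z(v, p) = 3*v + v = 4*v)
a(f) = -160 - 20*f (a(f) = (4*(-5))*(f + 8) = -20*(8 + f) = -160 - 20*f)
((-5 + 0*(-2)) + a(13))² = ((-5 + 0*(-2)) + (-160 - 20*13))² = ((-5 + 0) + (-160 - 260))² = (-5 - 420)² = (-425)² = 180625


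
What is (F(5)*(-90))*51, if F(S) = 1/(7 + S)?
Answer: -765/2 ≈ -382.50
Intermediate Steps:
(F(5)*(-90))*51 = (-90/(7 + 5))*51 = (-90/12)*51 = ((1/12)*(-90))*51 = -15/2*51 = -765/2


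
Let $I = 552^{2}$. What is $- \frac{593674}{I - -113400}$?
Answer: $- \frac{296837}{209052} \approx -1.4199$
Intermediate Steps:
$I = 304704$
$- \frac{593674}{I - -113400} = - \frac{593674}{304704 - -113400} = - \frac{593674}{304704 + 113400} = - \frac{593674}{418104} = \left(-593674\right) \frac{1}{418104} = - \frac{296837}{209052}$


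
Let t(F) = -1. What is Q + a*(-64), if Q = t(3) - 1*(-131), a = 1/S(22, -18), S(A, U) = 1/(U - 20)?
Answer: 2562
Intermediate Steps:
S(A, U) = 1/(-20 + U)
a = -38 (a = 1/(1/(-20 - 18)) = 1/(1/(-38)) = 1/(-1/38) = -38)
Q = 130 (Q = -1 - 1*(-131) = -1 + 131 = 130)
Q + a*(-64) = 130 - 38*(-64) = 130 + 2432 = 2562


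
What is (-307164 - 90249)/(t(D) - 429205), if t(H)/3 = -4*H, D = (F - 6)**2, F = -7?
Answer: 397413/431233 ≈ 0.92157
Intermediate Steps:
D = 169 (D = (-7 - 6)**2 = (-13)**2 = 169)
t(H) = -12*H (t(H) = 3*(-4*H) = -12*H)
(-307164 - 90249)/(t(D) - 429205) = (-307164 - 90249)/(-12*169 - 429205) = -397413/(-2028 - 429205) = -397413/(-431233) = -397413*(-1/431233) = 397413/431233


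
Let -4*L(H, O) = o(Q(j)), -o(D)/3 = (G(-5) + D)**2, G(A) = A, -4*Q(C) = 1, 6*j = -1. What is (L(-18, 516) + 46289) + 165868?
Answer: 13579371/64 ≈ 2.1218e+5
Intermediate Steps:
j = -1/6 (j = (1/6)*(-1) = -1/6 ≈ -0.16667)
Q(C) = -1/4 (Q(C) = -1/4*1 = -1/4)
o(D) = -3*(-5 + D)**2
L(H, O) = 1323/64 (L(H, O) = -(-3)*(-5 - 1/4)**2/4 = -(-3)*(-21/4)**2/4 = -(-3)*441/(4*16) = -1/4*(-1323/16) = 1323/64)
(L(-18, 516) + 46289) + 165868 = (1323/64 + 46289) + 165868 = 2963819/64 + 165868 = 13579371/64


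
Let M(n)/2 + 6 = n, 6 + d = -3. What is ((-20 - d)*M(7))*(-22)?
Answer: 484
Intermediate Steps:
d = -9 (d = -6 - 3 = -9)
M(n) = -12 + 2*n
((-20 - d)*M(7))*(-22) = ((-20 - 1*(-9))*(-12 + 2*7))*(-22) = ((-20 + 9)*(-12 + 14))*(-22) = -11*2*(-22) = -22*(-22) = 484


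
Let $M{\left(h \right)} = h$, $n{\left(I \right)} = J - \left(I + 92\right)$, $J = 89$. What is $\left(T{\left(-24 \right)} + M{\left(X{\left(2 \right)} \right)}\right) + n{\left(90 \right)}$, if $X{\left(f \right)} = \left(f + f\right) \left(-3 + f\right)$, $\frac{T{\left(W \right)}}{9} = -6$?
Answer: $-151$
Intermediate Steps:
$T{\left(W \right)} = -54$ ($T{\left(W \right)} = 9 \left(-6\right) = -54$)
$X{\left(f \right)} = 2 f \left(-3 + f\right)$
$n{\left(I \right)} = -3 - I$ ($n{\left(I \right)} = 89 - \left(I + 92\right) = 89 - \left(92 + I\right) = -3 - I$)
$\left(T{\left(-24 \right)} + M{\left(X{\left(2 \right)} \right)}\right) + n{\left(90 \right)} = \left(-54 + 2 \cdot 2 \left(-3 + 2\right)\right) - 93 = \left(-54 + 2 \cdot 2 \left(-1\right)\right) - 93 = \left(-54 - 4\right) - 93 = -58 - 93 = -151$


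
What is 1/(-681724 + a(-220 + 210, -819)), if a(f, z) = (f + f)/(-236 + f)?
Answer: -123/83852042 ≈ -1.4669e-6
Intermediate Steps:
a(f, z) = 2*f/(-236 + f) (a(f, z) = (2*f)/(-236 + f) = 2*f/(-236 + f))
1/(-681724 + a(-220 + 210, -819)) = 1/(-681724 + 2*(-220 + 210)/(-236 + (-220 + 210))) = 1/(-681724 + 2*(-10)/(-236 - 10)) = 1/(-681724 + 2*(-10)/(-246)) = 1/(-681724 + 2*(-10)*(-1/246)) = 1/(-681724 + 10/123) = 1/(-83852042/123) = -123/83852042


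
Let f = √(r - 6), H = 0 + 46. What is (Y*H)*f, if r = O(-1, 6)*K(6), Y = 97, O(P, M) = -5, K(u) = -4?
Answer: 4462*√14 ≈ 16695.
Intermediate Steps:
H = 46
r = 20 (r = -5*(-4) = 20)
f = √14 (f = √(20 - 6) = √14 ≈ 3.7417)
(Y*H)*f = (97*46)*√14 = 4462*√14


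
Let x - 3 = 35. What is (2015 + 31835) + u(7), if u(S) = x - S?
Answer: 33881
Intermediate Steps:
x = 38 (x = 3 + 35 = 38)
u(S) = 38 - S
(2015 + 31835) + u(7) = (2015 + 31835) + (38 - 1*7) = 33850 + (38 - 7) = 33850 + 31 = 33881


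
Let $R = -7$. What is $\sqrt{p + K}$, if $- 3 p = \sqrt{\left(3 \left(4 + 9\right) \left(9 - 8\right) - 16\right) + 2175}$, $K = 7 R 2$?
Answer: $\frac{\sqrt{-882 - 3 \sqrt{2198}}}{3} \approx 10.66 i$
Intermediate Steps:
$K = -98$ ($K = 7 \left(-7\right) 2 = \left(-49\right) 2 = -98$)
$p = - \frac{\sqrt{2198}}{3}$ ($p = - \frac{\sqrt{\left(3 \left(4 + 9\right) \left(9 - 8\right) - 16\right) + 2175}}{3} = - \frac{\sqrt{\left(3 \cdot 13 \cdot 1 - 16\right) + 2175}}{3} = - \frac{\sqrt{\left(3 \cdot 13 - 16\right) + 2175}}{3} = - \frac{\sqrt{\left(39 - 16\right) + 2175}}{3} = - \frac{\sqrt{23 + 2175}}{3} = - \frac{\sqrt{2198}}{3} \approx -15.628$)
$\sqrt{p + K} = \sqrt{- \frac{\sqrt{2198}}{3} - 98} = \sqrt{-98 - \frac{\sqrt{2198}}{3}}$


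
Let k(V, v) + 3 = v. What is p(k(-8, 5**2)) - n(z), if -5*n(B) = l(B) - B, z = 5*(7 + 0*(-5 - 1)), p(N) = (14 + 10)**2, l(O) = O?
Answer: 576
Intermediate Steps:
k(V, v) = -3 + v
p(N) = 576 (p(N) = 24**2 = 576)
z = 35 (z = 5*(7 + 0*(-6)) = 5*(7 + 0) = 5*7 = 35)
n(B) = 0 (n(B) = -(B - B)/5 = -1/5*0 = 0)
p(k(-8, 5**2)) - n(z) = 576 - 1*0 = 576 + 0 = 576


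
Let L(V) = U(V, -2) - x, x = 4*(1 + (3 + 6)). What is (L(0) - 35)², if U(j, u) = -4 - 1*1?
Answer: 6400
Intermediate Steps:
U(j, u) = -5 (U(j, u) = -4 - 1 = -5)
x = 40 (x = 4*(1 + 9) = 4*10 = 40)
L(V) = -45 (L(V) = -5 - 1*40 = -5 - 40 = -45)
(L(0) - 35)² = (-45 - 35)² = (-80)² = 6400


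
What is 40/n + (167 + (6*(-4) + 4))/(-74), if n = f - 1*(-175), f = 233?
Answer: -7127/3774 ≈ -1.8884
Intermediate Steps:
n = 408 (n = 233 - 1*(-175) = 233 + 175 = 408)
40/n + (167 + (6*(-4) + 4))/(-74) = 40/408 + (167 + (6*(-4) + 4))/(-74) = 40*(1/408) + (167 + (-24 + 4))*(-1/74) = 5/51 + (167 - 20)*(-1/74) = 5/51 + 147*(-1/74) = 5/51 - 147/74 = -7127/3774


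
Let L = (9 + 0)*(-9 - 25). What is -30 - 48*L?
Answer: 14658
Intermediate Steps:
L = -306 (L = 9*(-34) = -306)
-30 - 48*L = -30 - 48*(-306) = -30 + 14688 = 14658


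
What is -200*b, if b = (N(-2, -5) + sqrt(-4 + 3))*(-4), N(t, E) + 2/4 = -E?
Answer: 3600 + 800*I ≈ 3600.0 + 800.0*I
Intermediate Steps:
N(t, E) = -1/2 - E
b = -18 - 4*I (b = ((-1/2 - 1*(-5)) + sqrt(-4 + 3))*(-4) = ((-1/2 + 5) + sqrt(-1))*(-4) = (9/2 + I)*(-4) = -18 - 4*I ≈ -18.0 - 4.0*I)
-200*b = -200*(-18 - 4*I) = 3600 + 800*I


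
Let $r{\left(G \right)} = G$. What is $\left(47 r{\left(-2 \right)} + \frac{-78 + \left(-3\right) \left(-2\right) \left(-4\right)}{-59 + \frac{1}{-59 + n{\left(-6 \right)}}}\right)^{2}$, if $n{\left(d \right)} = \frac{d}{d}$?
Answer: $\frac{11084299524}{1301881} \approx 8514.1$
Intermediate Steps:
$n{\left(d \right)} = 1$
$\left(47 r{\left(-2 \right)} + \frac{-78 + \left(-3\right) \left(-2\right) \left(-4\right)}{-59 + \frac{1}{-59 + n{\left(-6 \right)}}}\right)^{2} = \left(47 \left(-2\right) + \frac{-78 + \left(-3\right) \left(-2\right) \left(-4\right)}{-59 + \frac{1}{-59 + 1}}\right)^{2} = \left(-94 + \frac{-78 + 6 \left(-4\right)}{-59 + \frac{1}{-58}}\right)^{2} = \left(-94 + \frac{-78 - 24}{-59 - \frac{1}{58}}\right)^{2} = \left(-94 - \frac{102}{- \frac{3423}{58}}\right)^{2} = \left(-94 - - \frac{1972}{1141}\right)^{2} = \left(-94 + \frac{1972}{1141}\right)^{2} = \left(- \frac{105282}{1141}\right)^{2} = \frac{11084299524}{1301881}$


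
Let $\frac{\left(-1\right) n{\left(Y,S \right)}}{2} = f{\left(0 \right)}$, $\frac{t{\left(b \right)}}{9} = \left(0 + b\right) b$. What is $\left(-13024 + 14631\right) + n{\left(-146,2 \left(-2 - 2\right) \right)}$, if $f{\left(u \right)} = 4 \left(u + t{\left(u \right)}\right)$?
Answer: $1607$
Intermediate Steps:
$t{\left(b \right)} = 9 b^{2}$ ($t{\left(b \right)} = 9 \left(0 + b\right) b = 9 b b = 9 b^{2}$)
$f{\left(u \right)} = 4 u + 36 u^{2}$ ($f{\left(u \right)} = 4 \left(u + 9 u^{2}\right) = 4 u + 36 u^{2}$)
$n{\left(Y,S \right)} = 0$ ($n{\left(Y,S \right)} = - 2 \cdot 4 \cdot 0 \left(1 + 9 \cdot 0\right) = - 2 \cdot 4 \cdot 0 \left(1 + 0\right) = - 2 \cdot 4 \cdot 0 \cdot 1 = \left(-2\right) 0 = 0$)
$\left(-13024 + 14631\right) + n{\left(-146,2 \left(-2 - 2\right) \right)} = \left(-13024 + 14631\right) + 0 = 1607 + 0 = 1607$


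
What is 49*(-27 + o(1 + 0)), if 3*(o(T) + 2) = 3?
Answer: -1372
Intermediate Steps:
o(T) = -1 (o(T) = -2 + (⅓)*3 = -2 + 1 = -1)
49*(-27 + o(1 + 0)) = 49*(-27 - 1) = 49*(-28) = -1372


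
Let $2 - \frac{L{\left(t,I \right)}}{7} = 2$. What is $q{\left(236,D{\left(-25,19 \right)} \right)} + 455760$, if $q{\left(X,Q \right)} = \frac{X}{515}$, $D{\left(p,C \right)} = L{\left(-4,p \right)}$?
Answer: $\frac{234716636}{515} \approx 4.5576 \cdot 10^{5}$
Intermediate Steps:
$L{\left(t,I \right)} = 0$ ($L{\left(t,I \right)} = 14 - 14 = 0$)
$D{\left(p,C \right)} = 0$
$q{\left(X,Q \right)} = \frac{X}{515}$
$q{\left(236,D{\left(-25,19 \right)} \right)} + 455760 = \frac{1}{515} \cdot 236 + 455760 = \frac{236}{515} + 455760 = \frac{234716636}{515}$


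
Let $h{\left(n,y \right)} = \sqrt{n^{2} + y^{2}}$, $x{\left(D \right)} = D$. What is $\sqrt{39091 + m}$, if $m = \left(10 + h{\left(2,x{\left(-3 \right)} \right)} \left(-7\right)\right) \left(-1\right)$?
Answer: $\sqrt{39081 + 7 \sqrt{13}} \approx 197.75$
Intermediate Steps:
$m = -10 + 7 \sqrt{13}$ ($m = \left(10 + \sqrt{2^{2} + \left(-3\right)^{2}} \left(-7\right)\right) \left(-1\right) = \left(10 + \sqrt{4 + 9} \left(-7\right)\right) \left(-1\right) = \left(10 + \sqrt{13} \left(-7\right)\right) \left(-1\right) = \left(10 - 7 \sqrt{13}\right) \left(-1\right) = -10 + 7 \sqrt{13} \approx 15.239$)
$\sqrt{39091 + m} = \sqrt{39091 - \left(10 - 7 \sqrt{13}\right)} = \sqrt{39081 + 7 \sqrt{13}}$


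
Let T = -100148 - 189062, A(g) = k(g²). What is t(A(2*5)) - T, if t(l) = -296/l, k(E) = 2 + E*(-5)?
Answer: 72013438/249 ≈ 2.8921e+5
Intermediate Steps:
k(E) = 2 - 5*E
A(g) = 2 - 5*g²
T = -289210
t(A(2*5)) - T = -296/(2 - 5*(2*5)²) - 1*(-289210) = -296/(2 - 5*10²) + 289210 = -296/(2 - 5*100) + 289210 = -296/(2 - 500) + 289210 = -296/(-498) + 289210 = -296*(-1/498) + 289210 = 148/249 + 289210 = 72013438/249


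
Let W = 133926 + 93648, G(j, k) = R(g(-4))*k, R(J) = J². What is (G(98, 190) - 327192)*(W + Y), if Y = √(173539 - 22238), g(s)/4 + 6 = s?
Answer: -5277896208 - 23192*√151301 ≈ -5.2869e+9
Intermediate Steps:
g(s) = -24 + 4*s
G(j, k) = 1600*k (G(j, k) = (-24 + 4*(-4))²*k = (-24 - 16)²*k = (-40)²*k = 1600*k)
W = 227574
Y = √151301 ≈ 388.97
(G(98, 190) - 327192)*(W + Y) = (1600*190 - 327192)*(227574 + √151301) = (304000 - 327192)*(227574 + √151301) = -23192*(227574 + √151301) = -5277896208 - 23192*√151301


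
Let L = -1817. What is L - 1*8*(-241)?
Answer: 111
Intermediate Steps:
L - 1*8*(-241) = -1817 - 1*8*(-241) = -1817 - 8*(-241) = -1817 + 1928 = 111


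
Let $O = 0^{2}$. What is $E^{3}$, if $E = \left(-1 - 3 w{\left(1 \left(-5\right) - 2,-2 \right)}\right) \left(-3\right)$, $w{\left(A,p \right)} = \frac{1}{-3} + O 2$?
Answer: $0$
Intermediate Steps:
$O = 0$
$w{\left(A,p \right)} = - \frac{1}{3}$ ($w{\left(A,p \right)} = \frac{1}{-3} + 0 \cdot 2 = - \frac{1}{3} + 0 = - \frac{1}{3}$)
$E = 0$ ($E = \left(-1 - -1\right) \left(-3\right) = \left(-1 + 1\right) \left(-3\right) = 0 \left(-3\right) = 0$)
$E^{3} = 0^{3} = 0$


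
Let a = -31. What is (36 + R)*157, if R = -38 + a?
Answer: -5181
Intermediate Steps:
R = -69 (R = -38 - 31 = -69)
(36 + R)*157 = (36 - 69)*157 = -33*157 = -5181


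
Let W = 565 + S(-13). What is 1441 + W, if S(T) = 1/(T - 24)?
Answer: 74221/37 ≈ 2006.0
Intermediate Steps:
S(T) = 1/(-24 + T)
W = 20904/37 (W = 565 + 1/(-24 - 13) = 565 + 1/(-37) = 565 - 1/37 = 20904/37 ≈ 564.97)
1441 + W = 1441 + 20904/37 = 74221/37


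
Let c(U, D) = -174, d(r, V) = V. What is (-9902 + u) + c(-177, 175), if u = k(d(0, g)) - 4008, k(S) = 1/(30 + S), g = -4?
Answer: -366183/26 ≈ -14084.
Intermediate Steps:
u = -104207/26 (u = 1/(30 - 4) - 4008 = 1/26 - 4008 = -104207/26 ≈ -4008.0)
(-9902 + u) + c(-177, 175) = (-9902 - 104207/26) - 174 = -361659/26 - 174 = -366183/26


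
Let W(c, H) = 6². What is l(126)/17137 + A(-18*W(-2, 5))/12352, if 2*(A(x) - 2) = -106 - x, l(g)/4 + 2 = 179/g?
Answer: 292935871/13335602112 ≈ 0.021966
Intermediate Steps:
W(c, H) = 36
l(g) = -8 + 716/g (l(g) = -8 + 4*(179/g) = -8 + 716/g)
A(x) = -51 - x/2 (A(x) = 2 + (-106 - x)/2 = 2 + (-53 - x/2) = -51 - x/2)
l(126)/17137 + A(-18*W(-2, 5))/12352 = (-8 + 716/126)/17137 + (-51 - (-9)*36)/12352 = (-8 + 716*(1/126))*(1/17137) + (-51 - ½*(-648))*(1/12352) = (-8 + 358/63)*(1/17137) + (-51 + 324)*(1/12352) = -146/63*1/17137 + 273*(1/12352) = -146/1079631 + 273/12352 = 292935871/13335602112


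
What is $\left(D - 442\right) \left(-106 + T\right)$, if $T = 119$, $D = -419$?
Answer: $-11193$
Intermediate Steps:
$\left(D - 442\right) \left(-106 + T\right) = \left(-419 - 442\right) \left(-106 + 119\right) = \left(-861\right) 13 = -11193$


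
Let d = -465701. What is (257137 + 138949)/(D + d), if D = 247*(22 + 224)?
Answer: -396086/404939 ≈ -0.97814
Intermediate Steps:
D = 60762 (D = 247*246 = 60762)
(257137 + 138949)/(D + d) = (257137 + 138949)/(60762 - 465701) = 396086/(-404939) = 396086*(-1/404939) = -396086/404939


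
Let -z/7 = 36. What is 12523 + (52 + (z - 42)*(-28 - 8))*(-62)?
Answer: -646909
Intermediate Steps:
z = -252 (z = -7*36 = -252)
12523 + (52 + (z - 42)*(-28 - 8))*(-62) = 12523 + (52 + (-252 - 42)*(-28 - 8))*(-62) = 12523 + (52 - 294*(-36))*(-62) = 12523 + (52 + 10584)*(-62) = 12523 + 10636*(-62) = 12523 - 659432 = -646909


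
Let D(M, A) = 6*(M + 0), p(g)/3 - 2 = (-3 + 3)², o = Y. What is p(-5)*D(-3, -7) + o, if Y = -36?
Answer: -144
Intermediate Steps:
o = -36
p(g) = 6 (p(g) = 6 + 3*(-3 + 3)² = 6 + 3*0² = 6 + 3*0 = 6 + 0 = 6)
D(M, A) = 6*M
p(-5)*D(-3, -7) + o = 6*(6*(-3)) - 36 = 6*(-18) - 36 = -108 - 36 = -144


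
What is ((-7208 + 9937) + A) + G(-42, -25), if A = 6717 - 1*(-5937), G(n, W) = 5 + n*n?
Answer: 17152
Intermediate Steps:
G(n, W) = 5 + n²
A = 12654 (A = 6717 + 5937 = 12654)
((-7208 + 9937) + A) + G(-42, -25) = ((-7208 + 9937) + 12654) + (5 + (-42)²) = (2729 + 12654) + (5 + 1764) = 15383 + 1769 = 17152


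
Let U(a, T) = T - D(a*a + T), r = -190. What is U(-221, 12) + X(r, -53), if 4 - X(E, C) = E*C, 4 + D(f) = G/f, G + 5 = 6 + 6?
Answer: -70138951/6979 ≈ -10050.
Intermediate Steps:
G = 7 (G = -5 + (6 + 6) = -5 + 12 = 7)
D(f) = -4 + 7/f
X(E, C) = 4 - C*E (X(E, C) = 4 - E*C = 4 - C*E)
U(a, T) = 4 + T - 7/(T + a²) (U(a, T) = T - (-4 + 7/(a*a + T)) = T - (-4 + 7/(a² + T)) = T - (-4 + 7/(T + a²)) = T + (4 - 7/(T + a²)) = 4 + T - 7/(T + a²))
U(-221, 12) + X(r, -53) = (-7 + (4 + 12)*(12 + (-221)²))/(12 + (-221)²) + (4 - 1*(-53)*(-190)) = (-7 + 16*(12 + 48841))/(12 + 48841) + (4 - 10070) = (-7 + 16*48853)/48853 - 10066 = (-7 + 781648)/48853 - 10066 = (1/48853)*781641 - 10066 = 111663/6979 - 10066 = -70138951/6979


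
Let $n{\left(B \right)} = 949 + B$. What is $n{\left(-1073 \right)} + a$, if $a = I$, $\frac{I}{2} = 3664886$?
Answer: $7329648$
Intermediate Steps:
$I = 7329772$ ($I = 2 \cdot 3664886 = 7329772$)
$a = 7329772$
$n{\left(-1073 \right)} + a = \left(949 - 1073\right) + 7329772 = -124 + 7329772 = 7329648$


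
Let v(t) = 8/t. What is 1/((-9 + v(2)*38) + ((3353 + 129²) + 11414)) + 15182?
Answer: 479007283/31551 ≈ 15182.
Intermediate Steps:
1/((-9 + v(2)*38) + ((3353 + 129²) + 11414)) + 15182 = 1/((-9 + (8/2)*38) + ((3353 + 129²) + 11414)) + 15182 = 1/((-9 + (8*(½))*38) + ((3353 + 16641) + 11414)) + 15182 = 1/((-9 + 4*38) + (19994 + 11414)) + 15182 = 1/((-9 + 152) + 31408) + 15182 = 1/(143 + 31408) + 15182 = 1/31551 + 15182 = 479007283/31551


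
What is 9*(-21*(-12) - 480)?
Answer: -2052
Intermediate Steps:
9*(-21*(-12) - 480) = 9*(252 - 480) = 9*(-228) = -2052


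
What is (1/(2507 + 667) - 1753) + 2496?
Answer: 2358283/3174 ≈ 743.00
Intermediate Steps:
(1/(2507 + 667) - 1753) + 2496 = (1/3174 - 1753) + 2496 = -5564021/3174 + 2496 = 2358283/3174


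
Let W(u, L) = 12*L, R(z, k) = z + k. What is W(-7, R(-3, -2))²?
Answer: 3600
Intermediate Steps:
R(z, k) = k + z
W(-7, R(-3, -2))² = (12*(-2 - 3))² = (12*(-5))² = (-60)² = 3600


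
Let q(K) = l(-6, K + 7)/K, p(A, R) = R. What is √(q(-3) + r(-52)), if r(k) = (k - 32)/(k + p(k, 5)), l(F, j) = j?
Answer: 8*√141/141 ≈ 0.67372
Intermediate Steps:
r(k) = (-32 + k)/(5 + k) (r(k) = (k - 32)/(k + 5) = (-32 + k)/(5 + k))
q(K) = (7 + K)/K (q(K) = (K + 7)/K = (7 + K)/K)
√(q(-3) + r(-52)) = √((7 - 3)/(-3) + (-32 - 52)/(5 - 52)) = √(-⅓*4 - 84/(-47)) = √(-4/3 - 1/47*(-84)) = √(-4/3 + 84/47) = √(64/141) = 8*√141/141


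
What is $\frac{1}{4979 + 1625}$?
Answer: $\frac{1}{6604} \approx 0.00015142$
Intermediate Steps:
$\frac{1}{4979 + 1625} = \frac{1}{6604}$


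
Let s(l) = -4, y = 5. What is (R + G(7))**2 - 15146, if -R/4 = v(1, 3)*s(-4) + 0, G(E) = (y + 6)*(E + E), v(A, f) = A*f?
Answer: 25658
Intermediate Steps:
G(E) = 22*E (G(E) = (5 + 6)*(E + E) = 11*(2*E) = 22*E)
R = 48 (R = -4*((1*3)*(-4) + 0) = -4*(3*(-4) + 0) = -4*(-12 + 0) = -4*(-12) = 48)
(R + G(7))**2 - 15146 = (48 + 22*7)**2 - 15146 = (48 + 154)**2 - 15146 = 202**2 - 15146 = 40804 - 15146 = 25658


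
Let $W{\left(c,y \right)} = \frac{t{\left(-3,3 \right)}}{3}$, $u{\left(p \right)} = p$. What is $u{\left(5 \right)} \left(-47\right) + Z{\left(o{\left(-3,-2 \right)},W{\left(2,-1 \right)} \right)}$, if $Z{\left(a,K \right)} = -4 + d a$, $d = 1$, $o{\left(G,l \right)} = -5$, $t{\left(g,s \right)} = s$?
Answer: $-244$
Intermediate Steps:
$W{\left(c,y \right)} = 1$ ($W{\left(c,y \right)} = \frac{3}{3} = 3 \cdot \frac{1}{3} = 1$)
$Z{\left(a,K \right)} = -4 + a$ ($Z{\left(a,K \right)} = -4 + 1 a = -4 + a$)
$u{\left(5 \right)} \left(-47\right) + Z{\left(o{\left(-3,-2 \right)},W{\left(2,-1 \right)} \right)} = 5 \left(-47\right) - 9 = -235 - 9 = -244$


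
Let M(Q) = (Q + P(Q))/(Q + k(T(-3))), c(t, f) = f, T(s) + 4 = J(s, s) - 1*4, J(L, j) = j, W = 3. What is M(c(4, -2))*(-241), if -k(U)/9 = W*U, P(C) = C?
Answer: 964/295 ≈ 3.2678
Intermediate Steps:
T(s) = -8 + s (T(s) = -4 + (s - 1*4) = -4 + (s - 4) = -4 + (-4 + s) = -8 + s)
k(U) = -27*U
M(Q) = 2*Q/(297 + Q) (M(Q) = (Q + Q)/(Q - 27*(-8 - 3)) = (2*Q)/(Q - 27*(-11)) = (2*Q)/(Q + 297) = (2*Q)/(297 + Q) = 2*Q/(297 + Q))
M(c(4, -2))*(-241) = (2*(-2)/(297 - 2))*(-241) = (2*(-2)/295)*(-241) = (2*(-2)*(1/295))*(-241) = -4/295*(-241) = 964/295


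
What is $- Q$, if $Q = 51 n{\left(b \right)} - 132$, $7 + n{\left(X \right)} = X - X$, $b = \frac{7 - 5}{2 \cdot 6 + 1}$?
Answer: $489$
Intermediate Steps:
$b = \frac{2}{13}$ ($b = \frac{2}{12 + 1} = \frac{2}{13} \approx 0.15385$)
$n{\left(X \right)} = -7$ ($n{\left(X \right)} = -7 + \left(X - X\right) = -7 + 0 = -7$)
$Q = -489$ ($Q = 51 \left(-7\right) - 132 = -357 - 132 = -489$)
$- Q = \left(-1\right) \left(-489\right) = 489$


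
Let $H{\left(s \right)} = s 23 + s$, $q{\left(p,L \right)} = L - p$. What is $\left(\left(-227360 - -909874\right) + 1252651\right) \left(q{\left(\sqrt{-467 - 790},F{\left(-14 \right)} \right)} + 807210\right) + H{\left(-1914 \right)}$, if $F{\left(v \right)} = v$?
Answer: $1562057401404 - 1935165 i \sqrt{1257} \approx 1.5621 \cdot 10^{12} - 6.861 \cdot 10^{7} i$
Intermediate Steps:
$H{\left(s \right)} = 24 s$ ($H{\left(s \right)} = 23 s + s = 24 s$)
$\left(\left(-227360 - -909874\right) + 1252651\right) \left(q{\left(\sqrt{-467 - 790},F{\left(-14 \right)} \right)} + 807210\right) + H{\left(-1914 \right)} = \left(\left(-227360 - -909874\right) + 1252651\right) \left(\left(-14 - \sqrt{-467 - 790}\right) + 807210\right) + 24 \left(-1914\right) = \left(\left(-227360 + 909874\right) + 1252651\right) \left(\left(-14 - \sqrt{-1257}\right) + 807210\right) - 45936 = \left(682514 + 1252651\right) \left(\left(-14 - i \sqrt{1257}\right) + 807210\right) - 45936 = 1935165 \left(\left(-14 - i \sqrt{1257}\right) + 807210\right) - 45936 = 1935165 \left(807196 - i \sqrt{1257}\right) - 45936 = \left(1562057447340 - 1935165 i \sqrt{1257}\right) - 45936 = 1562057401404 - 1935165 i \sqrt{1257}$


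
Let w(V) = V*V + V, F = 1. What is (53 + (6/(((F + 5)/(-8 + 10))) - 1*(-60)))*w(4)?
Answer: 2300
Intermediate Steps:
w(V) = V + V² (w(V) = V² + V = V + V²)
(53 + (6/(((F + 5)/(-8 + 10))) - 1*(-60)))*w(4) = (53 + (6/(((1 + 5)/(-8 + 10))) - 1*(-60)))*(4*(1 + 4)) = (53 + (6/((6/2)) + 60))*(4*5) = (53 + (6/((6*(½))) + 60))*20 = (53 + (6/3 + 60))*20 = (53 + (6*(⅓) + 60))*20 = (53 + (2 + 60))*20 = (53 + 62)*20 = 115*20 = 2300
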